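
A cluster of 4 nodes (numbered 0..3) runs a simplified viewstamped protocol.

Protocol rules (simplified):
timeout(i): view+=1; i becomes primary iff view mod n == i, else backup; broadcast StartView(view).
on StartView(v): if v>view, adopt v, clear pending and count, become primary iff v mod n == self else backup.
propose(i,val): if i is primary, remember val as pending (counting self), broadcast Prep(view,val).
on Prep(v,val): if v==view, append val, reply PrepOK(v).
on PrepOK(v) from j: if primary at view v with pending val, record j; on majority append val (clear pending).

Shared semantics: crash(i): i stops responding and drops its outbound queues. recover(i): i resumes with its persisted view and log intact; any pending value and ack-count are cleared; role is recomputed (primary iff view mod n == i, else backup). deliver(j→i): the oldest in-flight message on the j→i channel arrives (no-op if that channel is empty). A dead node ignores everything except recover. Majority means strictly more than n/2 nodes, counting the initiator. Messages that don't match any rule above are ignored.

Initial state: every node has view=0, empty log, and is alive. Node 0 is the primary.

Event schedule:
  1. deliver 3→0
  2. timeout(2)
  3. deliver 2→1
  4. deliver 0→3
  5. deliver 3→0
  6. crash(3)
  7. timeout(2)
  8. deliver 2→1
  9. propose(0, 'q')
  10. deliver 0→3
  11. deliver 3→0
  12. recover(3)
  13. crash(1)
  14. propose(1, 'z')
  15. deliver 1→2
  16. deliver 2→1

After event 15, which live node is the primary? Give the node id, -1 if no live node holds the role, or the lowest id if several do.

0

after 1 — deliver 3→0: ·
after 2 — timeout(2): n2:back/v1/[-]
after 3 — deliver 2→1: n1:prim/v1/[-]
after 4 — deliver 0→3: ·
after 5 — deliver 3→0: ·
after 6 — crash(3): n3:✗back/v0/[-]
after 7 — timeout(2): n2:prim/v2/[-]
after 8 — deliver 2→1: n1:back/v2/[-]
after 9 — propose(0,'q'): ·
after 10 — deliver 0→3: ·
after 11 — deliver 3→0: ·
after 12 — recover(3): n3:back/v0/[-]
after 13 — crash(1): n1:✗back/v2/[-]
after 14 — propose(1,'z'): ·
after 15 — deliver 1→2: ·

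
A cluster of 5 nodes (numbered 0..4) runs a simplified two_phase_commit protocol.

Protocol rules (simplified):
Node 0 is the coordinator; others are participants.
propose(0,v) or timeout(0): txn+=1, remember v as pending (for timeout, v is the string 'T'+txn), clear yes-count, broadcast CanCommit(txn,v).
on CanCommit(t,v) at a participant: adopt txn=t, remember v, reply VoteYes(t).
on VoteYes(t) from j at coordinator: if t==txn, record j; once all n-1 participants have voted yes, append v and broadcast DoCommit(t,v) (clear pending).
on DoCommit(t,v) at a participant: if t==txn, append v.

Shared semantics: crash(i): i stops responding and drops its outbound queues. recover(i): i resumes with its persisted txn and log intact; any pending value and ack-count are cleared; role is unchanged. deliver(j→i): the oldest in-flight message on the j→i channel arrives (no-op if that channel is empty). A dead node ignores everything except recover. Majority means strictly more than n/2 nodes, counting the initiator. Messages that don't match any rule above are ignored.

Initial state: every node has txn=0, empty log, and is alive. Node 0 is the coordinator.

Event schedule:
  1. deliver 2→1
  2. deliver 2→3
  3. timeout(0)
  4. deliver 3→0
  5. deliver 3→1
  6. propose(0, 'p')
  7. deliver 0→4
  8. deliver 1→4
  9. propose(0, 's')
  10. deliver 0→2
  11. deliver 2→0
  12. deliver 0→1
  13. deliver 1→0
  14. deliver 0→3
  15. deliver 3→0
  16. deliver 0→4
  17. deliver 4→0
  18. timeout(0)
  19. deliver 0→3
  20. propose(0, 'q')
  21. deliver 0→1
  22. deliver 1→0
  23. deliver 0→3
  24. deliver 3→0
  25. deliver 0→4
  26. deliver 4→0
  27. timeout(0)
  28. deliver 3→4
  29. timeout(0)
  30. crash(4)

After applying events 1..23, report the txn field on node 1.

2

after 1 — deliver 2→1: ·
after 2 — deliver 2→3: ·
after 3 — timeout(0): n0:coor/t1/[-]
after 4 — deliver 3→0: ·
after 5 — deliver 3→1: ·
after 6 — propose(0,'p'): n0:coor/t2/[-]
after 7 — deliver 0→4: n4:part/t1/[-]
after 8 — deliver 1→4: ·
after 9 — propose(0,'s'): n0:coor/t3/[-]
after 10 — deliver 0→2: n2:part/t1/[-]
after 11 — deliver 2→0: ·
after 12 — deliver 0→1: n1:part/t1/[-]
after 13 — deliver 1→0: ·
after 14 — deliver 0→3: n3:part/t1/[-]
after 15 — deliver 3→0: ·
after 16 — deliver 0→4: n4:part/t2/[-]
after 17 — deliver 4→0: ·
after 18 — timeout(0): n0:coor/t4/[-]
after 19 — deliver 0→3: n3:part/t2/[-]
after 20 — propose(0,'q'): n0:coor/t5/[-]
after 21 — deliver 0→1: n1:part/t2/[-]
after 22 — deliver 1→0: ·
after 23 — deliver 0→3: n3:part/t3/[-]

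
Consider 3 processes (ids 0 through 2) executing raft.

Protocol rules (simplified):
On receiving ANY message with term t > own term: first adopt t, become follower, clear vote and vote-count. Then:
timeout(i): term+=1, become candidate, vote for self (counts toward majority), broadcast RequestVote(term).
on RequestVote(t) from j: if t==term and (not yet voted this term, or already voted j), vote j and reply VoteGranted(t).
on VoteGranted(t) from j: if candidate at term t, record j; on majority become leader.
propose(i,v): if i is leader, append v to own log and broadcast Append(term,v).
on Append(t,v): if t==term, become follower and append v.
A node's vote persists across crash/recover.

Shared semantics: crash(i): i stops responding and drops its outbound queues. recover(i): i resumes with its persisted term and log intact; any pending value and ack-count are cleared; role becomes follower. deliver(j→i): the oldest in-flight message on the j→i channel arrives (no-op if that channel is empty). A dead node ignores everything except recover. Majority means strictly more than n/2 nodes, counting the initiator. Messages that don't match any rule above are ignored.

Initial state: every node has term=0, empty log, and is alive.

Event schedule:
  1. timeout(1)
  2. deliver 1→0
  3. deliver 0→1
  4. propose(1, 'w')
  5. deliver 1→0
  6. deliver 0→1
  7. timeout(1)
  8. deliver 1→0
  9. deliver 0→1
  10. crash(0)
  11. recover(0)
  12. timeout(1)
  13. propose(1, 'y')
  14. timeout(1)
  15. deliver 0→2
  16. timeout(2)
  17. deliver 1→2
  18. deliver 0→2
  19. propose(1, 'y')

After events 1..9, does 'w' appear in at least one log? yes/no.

after 1 — timeout(1): n1:cand/t1/[-]
after 2 — deliver 1→0: n0:foll/t1/[-]
after 3 — deliver 0→1: n1:lead/t1/[-]
after 4 — propose(1,'w'): n1:lead/t1/[w]
after 5 — deliver 1→0: n0:foll/t1/[w]
after 6 — deliver 0→1: ·
after 7 — timeout(1): n1:cand/t2/[w]
after 8 — deliver 1→0: n0:foll/t2/[w]
after 9 — deliver 0→1: n1:lead/t2/[w]

yes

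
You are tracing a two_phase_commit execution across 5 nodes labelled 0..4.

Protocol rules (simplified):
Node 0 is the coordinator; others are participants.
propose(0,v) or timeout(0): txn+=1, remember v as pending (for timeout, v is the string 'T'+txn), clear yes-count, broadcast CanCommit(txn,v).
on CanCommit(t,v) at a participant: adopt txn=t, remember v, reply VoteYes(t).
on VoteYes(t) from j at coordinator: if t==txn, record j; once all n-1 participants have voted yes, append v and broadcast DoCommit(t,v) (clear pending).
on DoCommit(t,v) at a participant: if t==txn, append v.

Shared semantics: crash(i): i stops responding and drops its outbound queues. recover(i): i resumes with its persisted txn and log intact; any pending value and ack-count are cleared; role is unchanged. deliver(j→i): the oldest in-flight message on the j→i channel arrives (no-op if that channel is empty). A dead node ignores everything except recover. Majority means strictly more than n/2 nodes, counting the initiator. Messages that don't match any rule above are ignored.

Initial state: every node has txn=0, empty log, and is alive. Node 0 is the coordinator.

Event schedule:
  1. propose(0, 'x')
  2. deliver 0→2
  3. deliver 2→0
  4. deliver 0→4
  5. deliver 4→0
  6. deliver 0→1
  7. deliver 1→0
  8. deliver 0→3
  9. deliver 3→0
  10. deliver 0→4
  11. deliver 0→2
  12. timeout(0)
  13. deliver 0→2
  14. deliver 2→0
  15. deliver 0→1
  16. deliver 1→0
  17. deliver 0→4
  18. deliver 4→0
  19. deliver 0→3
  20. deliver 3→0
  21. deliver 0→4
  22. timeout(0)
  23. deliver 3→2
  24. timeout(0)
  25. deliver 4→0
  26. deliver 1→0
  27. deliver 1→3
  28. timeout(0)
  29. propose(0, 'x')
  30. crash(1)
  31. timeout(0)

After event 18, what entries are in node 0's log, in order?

step 1 propose(0,'x'): 0={coor,t=1,log=-}
step 2 deliver 0→2: 2={part,t=1,log=-}
step 3 deliver 2→0: —
step 4 deliver 0→4: 4={part,t=1,log=-}
step 5 deliver 4→0: —
step 6 deliver 0→1: 1={part,t=1,log=-}
step 7 deliver 1→0: —
step 8 deliver 0→3: 3={part,t=1,log=-}
step 9 deliver 3→0: 0={coor,t=1,log=x}
step 10 deliver 0→4: 4={part,t=1,log=x}
step 11 deliver 0→2: 2={part,t=1,log=x}
step 12 timeout(0): 0={coor,t=2,log=x}
step 13 deliver 0→2: 2={part,t=2,log=x}
step 14 deliver 2→0: —
step 15 deliver 0→1: 1={part,t=1,log=x}
step 16 deliver 1→0: —
step 17 deliver 0→4: 4={part,t=2,log=x}
step 18 deliver 4→0: —

x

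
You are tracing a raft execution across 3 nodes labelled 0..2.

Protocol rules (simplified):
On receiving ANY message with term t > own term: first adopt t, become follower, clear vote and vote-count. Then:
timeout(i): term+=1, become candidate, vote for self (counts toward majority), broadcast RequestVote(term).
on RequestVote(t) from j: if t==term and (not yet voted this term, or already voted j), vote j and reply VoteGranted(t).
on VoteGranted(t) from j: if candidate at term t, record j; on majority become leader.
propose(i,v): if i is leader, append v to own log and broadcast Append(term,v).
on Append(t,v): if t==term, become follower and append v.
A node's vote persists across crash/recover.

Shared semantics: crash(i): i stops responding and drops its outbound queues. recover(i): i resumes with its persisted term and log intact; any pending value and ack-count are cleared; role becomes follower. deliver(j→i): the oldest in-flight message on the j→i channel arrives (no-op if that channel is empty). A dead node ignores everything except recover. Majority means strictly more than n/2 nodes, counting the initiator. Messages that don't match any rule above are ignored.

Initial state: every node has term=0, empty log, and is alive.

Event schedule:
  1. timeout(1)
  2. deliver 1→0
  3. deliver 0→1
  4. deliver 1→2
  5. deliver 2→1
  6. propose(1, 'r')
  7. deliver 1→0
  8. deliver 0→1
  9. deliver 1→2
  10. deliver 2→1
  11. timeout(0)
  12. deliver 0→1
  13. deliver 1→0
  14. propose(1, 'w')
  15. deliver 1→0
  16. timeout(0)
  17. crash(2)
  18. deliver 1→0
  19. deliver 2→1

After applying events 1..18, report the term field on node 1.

2

step 1 timeout(1): 1={cand,t=1,log=-}
step 2 deliver 1→0: 0={foll,t=1,log=-}
step 3 deliver 0→1: 1={lead,t=1,log=-}
step 4 deliver 1→2: 2={foll,t=1,log=-}
step 5 deliver 2→1: —
step 6 propose(1,'r'): 1={lead,t=1,log=r}
step 7 deliver 1→0: 0={foll,t=1,log=r}
step 8 deliver 0→1: —
step 9 deliver 1→2: 2={foll,t=1,log=r}
step 10 deliver 2→1: —
step 11 timeout(0): 0={cand,t=2,log=r}
step 12 deliver 0→1: 1={foll,t=2,log=r}
step 13 deliver 1→0: 0={lead,t=2,log=r}
step 14 propose(1,'w'): —
step 15 deliver 1→0: —
step 16 timeout(0): 0={cand,t=3,log=r}
step 17 crash(2): 2={✗foll,t=1,log=r}
step 18 deliver 1→0: —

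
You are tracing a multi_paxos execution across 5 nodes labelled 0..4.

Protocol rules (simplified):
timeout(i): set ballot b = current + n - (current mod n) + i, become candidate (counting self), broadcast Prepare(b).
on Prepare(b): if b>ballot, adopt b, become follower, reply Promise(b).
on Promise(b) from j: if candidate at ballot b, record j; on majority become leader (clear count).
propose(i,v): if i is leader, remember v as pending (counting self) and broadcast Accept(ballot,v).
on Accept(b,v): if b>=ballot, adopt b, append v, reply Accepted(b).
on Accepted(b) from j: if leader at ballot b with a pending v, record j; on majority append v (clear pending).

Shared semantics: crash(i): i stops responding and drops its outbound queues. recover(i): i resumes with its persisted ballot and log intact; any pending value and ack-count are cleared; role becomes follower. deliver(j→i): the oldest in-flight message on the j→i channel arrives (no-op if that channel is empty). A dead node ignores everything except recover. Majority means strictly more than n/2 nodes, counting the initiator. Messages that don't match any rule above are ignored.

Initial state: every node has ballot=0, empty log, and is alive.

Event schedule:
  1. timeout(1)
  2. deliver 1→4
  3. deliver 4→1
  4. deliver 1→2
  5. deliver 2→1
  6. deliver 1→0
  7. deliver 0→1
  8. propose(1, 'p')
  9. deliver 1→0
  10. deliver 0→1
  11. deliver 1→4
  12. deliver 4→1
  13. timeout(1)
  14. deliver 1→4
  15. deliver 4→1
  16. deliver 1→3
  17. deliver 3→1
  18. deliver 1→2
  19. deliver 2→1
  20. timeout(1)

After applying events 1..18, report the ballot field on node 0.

6

e1 timeout(1): 1[cand,b=6,-]
e2 deliver 1→4: 4[foll,b=6,-]
e3 deliver 4→1: ·
e4 deliver 1→2: 2[foll,b=6,-]
e5 deliver 2→1: 1[lead,b=6,-]
e6 deliver 1→0: 0[foll,b=6,-]
e7 deliver 0→1: ·
e8 propose(1,'p'): ·
e9 deliver 1→0: 0[foll,b=6,p]
e10 deliver 0→1: ·
e11 deliver 1→4: 4[foll,b=6,p]
e12 deliver 4→1: 1[lead,b=6,p]
e13 timeout(1): 1[cand,b=11,p]
e14 deliver 1→4: 4[foll,b=11,p]
e15 deliver 4→1: ·
e16 deliver 1→3: 3[foll,b=6,-]
e17 deliver 3→1: ·
e18 deliver 1→2: 2[foll,b=6,p]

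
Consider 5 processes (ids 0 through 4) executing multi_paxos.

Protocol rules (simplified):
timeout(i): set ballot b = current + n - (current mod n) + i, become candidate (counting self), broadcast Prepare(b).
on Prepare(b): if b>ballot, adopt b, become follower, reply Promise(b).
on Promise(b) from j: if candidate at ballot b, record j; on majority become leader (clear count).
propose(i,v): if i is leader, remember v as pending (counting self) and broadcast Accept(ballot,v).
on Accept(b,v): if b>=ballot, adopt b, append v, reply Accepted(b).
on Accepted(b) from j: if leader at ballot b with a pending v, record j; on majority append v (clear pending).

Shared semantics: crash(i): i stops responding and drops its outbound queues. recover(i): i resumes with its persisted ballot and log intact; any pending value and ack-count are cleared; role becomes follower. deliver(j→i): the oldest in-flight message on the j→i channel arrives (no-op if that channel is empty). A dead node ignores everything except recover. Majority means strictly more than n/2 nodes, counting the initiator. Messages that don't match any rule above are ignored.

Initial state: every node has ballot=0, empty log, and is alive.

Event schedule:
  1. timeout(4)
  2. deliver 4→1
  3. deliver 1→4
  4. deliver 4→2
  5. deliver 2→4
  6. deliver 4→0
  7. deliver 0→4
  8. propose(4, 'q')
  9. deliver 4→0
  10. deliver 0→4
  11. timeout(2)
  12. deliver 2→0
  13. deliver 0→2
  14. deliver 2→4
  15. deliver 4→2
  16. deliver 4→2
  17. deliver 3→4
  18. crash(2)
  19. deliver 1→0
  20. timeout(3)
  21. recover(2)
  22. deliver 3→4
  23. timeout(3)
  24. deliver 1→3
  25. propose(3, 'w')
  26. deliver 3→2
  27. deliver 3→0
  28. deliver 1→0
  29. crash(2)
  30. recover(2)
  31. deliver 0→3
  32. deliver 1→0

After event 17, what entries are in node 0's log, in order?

q

1. timeout(4):  <4:cand b9 ->
2. deliver 4→1:  <1:foll b9 ->
3. deliver 1→4:  nop
4. deliver 4→2:  <2:foll b9 ->
5. deliver 2→4:  <4:lead b9 ->
6. deliver 4→0:  <0:foll b9 ->
7. deliver 0→4:  nop
8. propose(4,'q'):  nop
9. deliver 4→0:  <0:foll b9 q>
10. deliver 0→4:  nop
11. timeout(2):  <2:cand b12 ->
12. deliver 2→0:  <0:foll b12 q>
13. deliver 0→2:  nop
14. deliver 2→4:  <4:foll b12 ->
15. deliver 4→2:  nop
16. deliver 4→2:  <2:lead b12 ->
17. deliver 3→4:  nop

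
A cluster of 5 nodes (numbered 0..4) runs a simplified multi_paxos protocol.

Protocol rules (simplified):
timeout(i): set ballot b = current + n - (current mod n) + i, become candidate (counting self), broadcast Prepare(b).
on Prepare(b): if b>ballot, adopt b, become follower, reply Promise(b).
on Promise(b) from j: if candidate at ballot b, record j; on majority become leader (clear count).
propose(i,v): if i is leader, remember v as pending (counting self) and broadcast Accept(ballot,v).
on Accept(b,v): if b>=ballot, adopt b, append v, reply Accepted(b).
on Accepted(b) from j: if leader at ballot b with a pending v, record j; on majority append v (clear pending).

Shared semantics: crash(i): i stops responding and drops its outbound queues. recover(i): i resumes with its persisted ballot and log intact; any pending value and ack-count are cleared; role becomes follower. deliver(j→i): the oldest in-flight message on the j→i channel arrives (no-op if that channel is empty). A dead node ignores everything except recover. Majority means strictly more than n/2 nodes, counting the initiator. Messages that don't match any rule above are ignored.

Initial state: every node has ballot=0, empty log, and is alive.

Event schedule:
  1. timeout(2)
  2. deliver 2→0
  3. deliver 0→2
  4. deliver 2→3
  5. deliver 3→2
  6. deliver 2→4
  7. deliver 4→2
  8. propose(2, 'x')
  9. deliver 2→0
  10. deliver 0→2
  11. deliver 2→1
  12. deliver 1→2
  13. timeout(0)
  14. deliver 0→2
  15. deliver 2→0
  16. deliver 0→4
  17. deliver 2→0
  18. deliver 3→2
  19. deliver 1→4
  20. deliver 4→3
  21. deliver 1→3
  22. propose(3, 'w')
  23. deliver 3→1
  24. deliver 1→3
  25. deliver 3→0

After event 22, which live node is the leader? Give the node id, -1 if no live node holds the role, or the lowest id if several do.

1. timeout(2):  <2:cand b7 ->
2. deliver 2→0:  <0:foll b7 ->
3. deliver 0→2:  nop
4. deliver 2→3:  <3:foll b7 ->
5. deliver 3→2:  <2:lead b7 ->
6. deliver 2→4:  <4:foll b7 ->
7. deliver 4→2:  nop
8. propose(2,'x'):  nop
9. deliver 2→0:  <0:foll b7 x>
10. deliver 0→2:  nop
11. deliver 2→1:  <1:foll b7 ->
12. deliver 1→2:  nop
13. timeout(0):  <0:cand b10 x>
14. deliver 0→2:  <2:foll b10 ->
15. deliver 2→0:  nop
16. deliver 0→4:  <4:foll b10 ->
17. deliver 2→0:  nop
18. deliver 3→2:  nop
19. deliver 1→4:  nop
20. deliver 4→3:  nop
21. deliver 1→3:  nop
22. propose(3,'w'):  nop

-1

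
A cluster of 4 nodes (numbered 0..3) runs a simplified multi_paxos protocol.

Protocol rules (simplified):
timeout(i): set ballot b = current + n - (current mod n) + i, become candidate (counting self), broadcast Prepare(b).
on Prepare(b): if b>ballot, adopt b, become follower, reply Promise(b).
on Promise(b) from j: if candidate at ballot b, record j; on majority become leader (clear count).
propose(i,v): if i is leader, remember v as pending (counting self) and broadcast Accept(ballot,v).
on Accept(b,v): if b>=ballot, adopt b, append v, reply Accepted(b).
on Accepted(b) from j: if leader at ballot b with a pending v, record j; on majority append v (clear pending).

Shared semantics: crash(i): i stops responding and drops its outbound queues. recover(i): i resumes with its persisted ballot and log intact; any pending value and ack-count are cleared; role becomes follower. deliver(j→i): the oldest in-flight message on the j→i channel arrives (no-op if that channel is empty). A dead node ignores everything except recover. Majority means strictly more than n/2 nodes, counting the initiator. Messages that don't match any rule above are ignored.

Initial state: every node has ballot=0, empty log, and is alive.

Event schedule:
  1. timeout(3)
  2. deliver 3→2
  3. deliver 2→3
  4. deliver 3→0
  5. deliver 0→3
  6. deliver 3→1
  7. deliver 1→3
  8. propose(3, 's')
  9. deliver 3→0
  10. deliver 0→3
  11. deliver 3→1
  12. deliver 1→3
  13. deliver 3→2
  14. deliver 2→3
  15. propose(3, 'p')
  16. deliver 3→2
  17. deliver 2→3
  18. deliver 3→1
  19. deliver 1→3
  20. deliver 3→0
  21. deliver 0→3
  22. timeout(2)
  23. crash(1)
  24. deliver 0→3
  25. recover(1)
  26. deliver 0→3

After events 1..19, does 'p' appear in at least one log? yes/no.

yes

after 1 — timeout(3): n3:cand/b7/[-]
after 2 — deliver 3→2: n2:foll/b7/[-]
after 3 — deliver 2→3: ·
after 4 — deliver 3→0: n0:foll/b7/[-]
after 5 — deliver 0→3: n3:lead/b7/[-]
after 6 — deliver 3→1: n1:foll/b7/[-]
after 7 — deliver 1→3: ·
after 8 — propose(3,'s'): ·
after 9 — deliver 3→0: n0:foll/b7/[s]
after 10 — deliver 0→3: ·
after 11 — deliver 3→1: n1:foll/b7/[s]
after 12 — deliver 1→3: n3:lead/b7/[s]
after 13 — deliver 3→2: n2:foll/b7/[s]
after 14 — deliver 2→3: ·
after 15 — propose(3,'p'): ·
after 16 — deliver 3→2: n2:foll/b7/[s,p]
after 17 — deliver 2→3: ·
after 18 — deliver 3→1: n1:foll/b7/[s,p]
after 19 — deliver 1→3: n3:lead/b7/[s,p]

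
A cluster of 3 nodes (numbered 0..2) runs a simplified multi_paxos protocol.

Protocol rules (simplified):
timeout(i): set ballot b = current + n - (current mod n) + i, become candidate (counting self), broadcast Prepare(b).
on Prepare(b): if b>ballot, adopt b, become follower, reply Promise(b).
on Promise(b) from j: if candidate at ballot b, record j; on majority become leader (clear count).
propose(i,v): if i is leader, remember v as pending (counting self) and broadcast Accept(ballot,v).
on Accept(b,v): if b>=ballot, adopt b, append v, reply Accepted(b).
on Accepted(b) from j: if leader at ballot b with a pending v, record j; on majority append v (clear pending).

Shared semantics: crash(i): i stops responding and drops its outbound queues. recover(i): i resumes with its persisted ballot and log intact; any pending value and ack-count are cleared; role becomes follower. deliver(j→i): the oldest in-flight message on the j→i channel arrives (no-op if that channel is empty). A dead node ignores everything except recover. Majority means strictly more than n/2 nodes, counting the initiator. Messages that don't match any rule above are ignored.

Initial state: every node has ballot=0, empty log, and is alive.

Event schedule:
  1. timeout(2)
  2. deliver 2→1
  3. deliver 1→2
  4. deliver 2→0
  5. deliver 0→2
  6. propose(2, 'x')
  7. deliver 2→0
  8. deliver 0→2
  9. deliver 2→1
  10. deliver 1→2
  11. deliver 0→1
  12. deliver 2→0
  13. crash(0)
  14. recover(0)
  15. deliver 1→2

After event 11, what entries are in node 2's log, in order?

x

1. timeout(2):  <2:cand b5 ->
2. deliver 2→1:  <1:foll b5 ->
3. deliver 1→2:  <2:lead b5 ->
4. deliver 2→0:  <0:foll b5 ->
5. deliver 0→2:  nop
6. propose(2,'x'):  nop
7. deliver 2→0:  <0:foll b5 x>
8. deliver 0→2:  <2:lead b5 x>
9. deliver 2→1:  <1:foll b5 x>
10. deliver 1→2:  nop
11. deliver 0→1:  nop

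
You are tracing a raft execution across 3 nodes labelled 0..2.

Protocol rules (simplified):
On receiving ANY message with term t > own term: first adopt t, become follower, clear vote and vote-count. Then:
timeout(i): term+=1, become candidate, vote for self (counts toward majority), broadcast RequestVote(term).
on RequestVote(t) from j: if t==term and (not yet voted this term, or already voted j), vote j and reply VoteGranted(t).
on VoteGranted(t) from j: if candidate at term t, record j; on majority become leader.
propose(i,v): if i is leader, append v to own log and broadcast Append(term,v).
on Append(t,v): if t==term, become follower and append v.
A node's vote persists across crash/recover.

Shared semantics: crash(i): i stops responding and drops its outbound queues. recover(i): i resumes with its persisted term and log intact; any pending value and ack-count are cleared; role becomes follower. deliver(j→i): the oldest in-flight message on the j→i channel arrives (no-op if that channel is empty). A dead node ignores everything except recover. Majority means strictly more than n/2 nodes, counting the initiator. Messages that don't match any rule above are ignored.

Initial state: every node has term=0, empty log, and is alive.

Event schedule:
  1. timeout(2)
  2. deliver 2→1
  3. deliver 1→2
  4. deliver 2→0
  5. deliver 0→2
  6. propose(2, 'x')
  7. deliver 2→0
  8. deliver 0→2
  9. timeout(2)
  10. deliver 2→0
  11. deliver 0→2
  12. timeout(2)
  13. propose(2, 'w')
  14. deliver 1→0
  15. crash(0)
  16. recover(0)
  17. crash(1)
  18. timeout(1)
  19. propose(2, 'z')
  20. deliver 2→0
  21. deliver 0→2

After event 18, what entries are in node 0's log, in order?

[1] timeout(2) → N2(cand t1 [-])
[2] deliver 2→1 → N1(foll t1 [-])
[3] deliver 1→2 → N2(lead t1 [-])
[4] deliver 2→0 → N0(foll t1 [-])
[5] deliver 0→2 → ∅
[6] propose(2,'x') → N2(lead t1 [x])
[7] deliver 2→0 → N0(foll t1 [x])
[8] deliver 0→2 → ∅
[9] timeout(2) → N2(cand t2 [x])
[10] deliver 2→0 → N0(foll t2 [x])
[11] deliver 0→2 → N2(lead t2 [x])
[12] timeout(2) → N2(cand t3 [x])
[13] propose(2,'w') → ∅
[14] deliver 1→0 → ∅
[15] crash(0) → N0(✗foll t2 [x])
[16] recover(0) → N0(foll t2 [x])
[17] crash(1) → N1(✗foll t1 [-])
[18] timeout(1) → ∅

x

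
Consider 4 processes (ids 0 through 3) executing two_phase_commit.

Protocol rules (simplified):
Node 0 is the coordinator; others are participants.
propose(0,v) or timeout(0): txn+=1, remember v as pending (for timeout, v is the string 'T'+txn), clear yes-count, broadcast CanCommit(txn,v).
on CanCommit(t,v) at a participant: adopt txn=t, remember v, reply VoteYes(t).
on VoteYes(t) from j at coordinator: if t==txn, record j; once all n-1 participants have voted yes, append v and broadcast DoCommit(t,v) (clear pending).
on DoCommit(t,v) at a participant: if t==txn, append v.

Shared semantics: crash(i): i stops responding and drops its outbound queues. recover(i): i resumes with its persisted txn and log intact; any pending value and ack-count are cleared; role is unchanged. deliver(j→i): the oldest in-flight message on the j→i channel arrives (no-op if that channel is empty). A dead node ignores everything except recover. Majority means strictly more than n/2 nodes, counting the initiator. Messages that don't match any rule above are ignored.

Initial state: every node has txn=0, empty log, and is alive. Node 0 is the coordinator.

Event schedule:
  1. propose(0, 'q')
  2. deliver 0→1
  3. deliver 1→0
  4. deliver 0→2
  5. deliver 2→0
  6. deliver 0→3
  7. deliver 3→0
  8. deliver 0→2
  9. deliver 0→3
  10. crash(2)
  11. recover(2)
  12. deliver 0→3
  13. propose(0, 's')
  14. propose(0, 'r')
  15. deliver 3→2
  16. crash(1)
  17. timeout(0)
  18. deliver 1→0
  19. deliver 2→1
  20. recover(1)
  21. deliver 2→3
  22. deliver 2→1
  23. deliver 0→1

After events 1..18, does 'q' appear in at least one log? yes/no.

e1 propose(0,'q'): 0[coor,t=1,-]
e2 deliver 0→1: 1[part,t=1,-]
e3 deliver 1→0: ·
e4 deliver 0→2: 2[part,t=1,-]
e5 deliver 2→0: ·
e6 deliver 0→3: 3[part,t=1,-]
e7 deliver 3→0: 0[coor,t=1,q]
e8 deliver 0→2: 2[part,t=1,q]
e9 deliver 0→3: 3[part,t=1,q]
e10 crash(2): 2[✗part,t=1,q]
e11 recover(2): 2[part,t=1,q]
e12 deliver 0→3: ·
e13 propose(0,'s'): 0[coor,t=2,q]
e14 propose(0,'r'): 0[coor,t=3,q]
e15 deliver 3→2: ·
e16 crash(1): 1[✗part,t=1,-]
e17 timeout(0): 0[coor,t=4,q]
e18 deliver 1→0: ·

yes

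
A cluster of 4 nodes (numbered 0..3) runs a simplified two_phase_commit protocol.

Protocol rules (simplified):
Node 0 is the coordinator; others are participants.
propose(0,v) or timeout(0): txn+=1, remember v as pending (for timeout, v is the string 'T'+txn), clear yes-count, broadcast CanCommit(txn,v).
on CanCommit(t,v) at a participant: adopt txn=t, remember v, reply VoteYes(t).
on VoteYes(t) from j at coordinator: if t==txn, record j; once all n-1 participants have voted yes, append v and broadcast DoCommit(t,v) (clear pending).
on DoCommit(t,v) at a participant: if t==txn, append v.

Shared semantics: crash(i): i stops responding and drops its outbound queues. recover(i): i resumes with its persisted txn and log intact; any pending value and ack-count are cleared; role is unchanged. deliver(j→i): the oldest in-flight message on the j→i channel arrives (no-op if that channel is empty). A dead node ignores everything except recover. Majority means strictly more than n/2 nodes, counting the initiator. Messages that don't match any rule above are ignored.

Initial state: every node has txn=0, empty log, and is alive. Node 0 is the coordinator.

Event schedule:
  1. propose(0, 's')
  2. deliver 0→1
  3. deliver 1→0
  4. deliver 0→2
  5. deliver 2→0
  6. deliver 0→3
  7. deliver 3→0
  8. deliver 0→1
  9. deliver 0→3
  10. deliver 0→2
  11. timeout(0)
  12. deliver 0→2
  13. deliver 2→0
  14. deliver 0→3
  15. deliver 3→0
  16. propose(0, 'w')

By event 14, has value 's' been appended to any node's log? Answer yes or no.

[1] propose(0,'s') → N0(coor t1 [-])
[2] deliver 0→1 → N1(part t1 [-])
[3] deliver 1→0 → ∅
[4] deliver 0→2 → N2(part t1 [-])
[5] deliver 2→0 → ∅
[6] deliver 0→3 → N3(part t1 [-])
[7] deliver 3→0 → N0(coor t1 [s])
[8] deliver 0→1 → N1(part t1 [s])
[9] deliver 0→3 → N3(part t1 [s])
[10] deliver 0→2 → N2(part t1 [s])
[11] timeout(0) → N0(coor t2 [s])
[12] deliver 0→2 → N2(part t2 [s])
[13] deliver 2→0 → ∅
[14] deliver 0→3 → N3(part t2 [s])

yes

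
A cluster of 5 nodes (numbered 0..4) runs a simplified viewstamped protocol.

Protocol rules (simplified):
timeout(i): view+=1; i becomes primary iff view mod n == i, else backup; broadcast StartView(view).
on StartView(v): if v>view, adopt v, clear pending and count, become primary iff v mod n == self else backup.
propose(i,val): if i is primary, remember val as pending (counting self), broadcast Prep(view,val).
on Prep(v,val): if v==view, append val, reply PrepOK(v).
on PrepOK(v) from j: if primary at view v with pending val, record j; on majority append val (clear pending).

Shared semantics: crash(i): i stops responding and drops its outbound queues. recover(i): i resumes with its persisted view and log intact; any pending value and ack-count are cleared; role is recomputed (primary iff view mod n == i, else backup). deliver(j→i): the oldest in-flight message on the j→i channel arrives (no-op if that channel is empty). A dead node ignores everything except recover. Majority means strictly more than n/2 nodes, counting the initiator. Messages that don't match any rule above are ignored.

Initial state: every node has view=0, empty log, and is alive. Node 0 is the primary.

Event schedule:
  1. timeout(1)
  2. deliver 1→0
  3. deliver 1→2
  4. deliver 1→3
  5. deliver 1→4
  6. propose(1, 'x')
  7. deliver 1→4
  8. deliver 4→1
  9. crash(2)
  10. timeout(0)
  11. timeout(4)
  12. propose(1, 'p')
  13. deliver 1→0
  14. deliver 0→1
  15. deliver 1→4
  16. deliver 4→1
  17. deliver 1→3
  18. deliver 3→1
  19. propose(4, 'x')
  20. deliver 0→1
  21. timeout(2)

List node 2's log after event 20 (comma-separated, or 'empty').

step 1 timeout(1): 1={prim,v=1,log=-}
step 2 deliver 1→0: 0={back,v=1,log=-}
step 3 deliver 1→2: 2={back,v=1,log=-}
step 4 deliver 1→3: 3={back,v=1,log=-}
step 5 deliver 1→4: 4={back,v=1,log=-}
step 6 propose(1,'x'): —
step 7 deliver 1→4: 4={back,v=1,log=x}
step 8 deliver 4→1: —
step 9 crash(2): 2={✗back,v=1,log=-}
step 10 timeout(0): 0={back,v=2,log=-}
step 11 timeout(4): 4={back,v=2,log=x}
step 12 propose(1,'p'): —
step 13 deliver 1→0: —
step 14 deliver 0→1: 1={back,v=2,log=-}
step 15 deliver 1→4: —
step 16 deliver 4→1: —
step 17 deliver 1→3: 3={back,v=1,log=x}
step 18 deliver 3→1: —
step 19 propose(4,'x'): —
step 20 deliver 0→1: —

empty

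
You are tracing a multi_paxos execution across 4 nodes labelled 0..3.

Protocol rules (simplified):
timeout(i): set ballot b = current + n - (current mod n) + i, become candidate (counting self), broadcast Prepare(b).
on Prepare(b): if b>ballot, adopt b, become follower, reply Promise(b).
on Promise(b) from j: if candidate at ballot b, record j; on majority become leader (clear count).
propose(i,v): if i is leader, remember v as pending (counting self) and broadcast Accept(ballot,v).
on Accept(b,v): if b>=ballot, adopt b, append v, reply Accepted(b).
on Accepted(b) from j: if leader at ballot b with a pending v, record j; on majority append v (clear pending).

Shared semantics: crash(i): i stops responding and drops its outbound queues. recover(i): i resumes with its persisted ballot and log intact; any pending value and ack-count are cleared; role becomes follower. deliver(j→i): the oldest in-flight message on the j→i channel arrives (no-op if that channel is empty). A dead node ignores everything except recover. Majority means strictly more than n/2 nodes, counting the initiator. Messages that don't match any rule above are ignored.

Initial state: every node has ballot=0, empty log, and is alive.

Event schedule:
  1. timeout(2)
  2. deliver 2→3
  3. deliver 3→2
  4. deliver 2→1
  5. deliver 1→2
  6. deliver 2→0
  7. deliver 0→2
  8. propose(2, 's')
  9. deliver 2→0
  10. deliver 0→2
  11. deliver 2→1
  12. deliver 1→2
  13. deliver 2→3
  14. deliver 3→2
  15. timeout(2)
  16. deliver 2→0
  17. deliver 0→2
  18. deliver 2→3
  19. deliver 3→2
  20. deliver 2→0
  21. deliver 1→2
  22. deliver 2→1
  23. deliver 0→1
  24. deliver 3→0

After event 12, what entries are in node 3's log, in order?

[1] timeout(2) → N2(cand b6 [-])
[2] deliver 2→3 → N3(foll b6 [-])
[3] deliver 3→2 → ∅
[4] deliver 2→1 → N1(foll b6 [-])
[5] deliver 1→2 → N2(lead b6 [-])
[6] deliver 2→0 → N0(foll b6 [-])
[7] deliver 0→2 → ∅
[8] propose(2,'s') → ∅
[9] deliver 2→0 → N0(foll b6 [s])
[10] deliver 0→2 → ∅
[11] deliver 2→1 → N1(foll b6 [s])
[12] deliver 1→2 → N2(lead b6 [s])

empty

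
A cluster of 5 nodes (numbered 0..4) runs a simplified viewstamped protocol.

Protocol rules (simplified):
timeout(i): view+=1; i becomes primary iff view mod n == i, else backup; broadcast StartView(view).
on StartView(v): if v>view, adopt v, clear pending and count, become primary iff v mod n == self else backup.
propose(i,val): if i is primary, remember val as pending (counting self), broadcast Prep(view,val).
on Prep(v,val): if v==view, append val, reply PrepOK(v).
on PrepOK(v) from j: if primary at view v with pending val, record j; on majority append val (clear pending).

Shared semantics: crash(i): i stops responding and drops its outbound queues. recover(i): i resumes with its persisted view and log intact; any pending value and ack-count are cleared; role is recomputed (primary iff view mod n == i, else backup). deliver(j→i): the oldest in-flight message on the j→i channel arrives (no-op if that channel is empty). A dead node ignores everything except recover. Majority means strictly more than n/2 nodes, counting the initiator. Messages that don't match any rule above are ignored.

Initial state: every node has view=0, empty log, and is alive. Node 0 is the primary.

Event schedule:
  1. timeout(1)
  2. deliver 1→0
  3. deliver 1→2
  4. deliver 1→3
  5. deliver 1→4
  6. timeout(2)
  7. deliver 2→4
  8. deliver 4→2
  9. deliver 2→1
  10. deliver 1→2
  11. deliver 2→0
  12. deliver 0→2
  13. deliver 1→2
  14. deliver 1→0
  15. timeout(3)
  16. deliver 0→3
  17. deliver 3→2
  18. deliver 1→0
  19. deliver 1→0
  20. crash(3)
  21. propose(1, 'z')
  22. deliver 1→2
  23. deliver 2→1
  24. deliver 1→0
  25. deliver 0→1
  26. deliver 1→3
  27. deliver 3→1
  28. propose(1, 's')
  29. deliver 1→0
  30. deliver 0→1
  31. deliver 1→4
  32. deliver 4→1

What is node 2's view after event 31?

[1] timeout(1) → N1(prim v1 [-])
[2] deliver 1→0 → N0(back v1 [-])
[3] deliver 1→2 → N2(back v1 [-])
[4] deliver 1→3 → N3(back v1 [-])
[5] deliver 1→4 → N4(back v1 [-])
[6] timeout(2) → N2(prim v2 [-])
[7] deliver 2→4 → N4(back v2 [-])
[8] deliver 4→2 → ∅
[9] deliver 2→1 → N1(back v2 [-])
[10] deliver 1→2 → ∅
[11] deliver 2→0 → N0(back v2 [-])
[12] deliver 0→2 → ∅
[13] deliver 1→2 → ∅
[14] deliver 1→0 → ∅
[15] timeout(3) → N3(back v2 [-])
[16] deliver 0→3 → ∅
[17] deliver 3→2 → ∅
[18] deliver 1→0 → ∅
[19] deliver 1→0 → ∅
[20] crash(3) → N3(✗back v2 [-])
[21] propose(1,'z') → ∅
[22] deliver 1→2 → ∅
[23] deliver 2→1 → ∅
[24] deliver 1→0 → ∅
[25] deliver 0→1 → ∅
[26] deliver 1→3 → ∅
[27] deliver 3→1 → ∅
[28] propose(1,'s') → ∅
[29] deliver 1→0 → ∅
[30] deliver 0→1 → ∅
[31] deliver 1→4 → ∅

2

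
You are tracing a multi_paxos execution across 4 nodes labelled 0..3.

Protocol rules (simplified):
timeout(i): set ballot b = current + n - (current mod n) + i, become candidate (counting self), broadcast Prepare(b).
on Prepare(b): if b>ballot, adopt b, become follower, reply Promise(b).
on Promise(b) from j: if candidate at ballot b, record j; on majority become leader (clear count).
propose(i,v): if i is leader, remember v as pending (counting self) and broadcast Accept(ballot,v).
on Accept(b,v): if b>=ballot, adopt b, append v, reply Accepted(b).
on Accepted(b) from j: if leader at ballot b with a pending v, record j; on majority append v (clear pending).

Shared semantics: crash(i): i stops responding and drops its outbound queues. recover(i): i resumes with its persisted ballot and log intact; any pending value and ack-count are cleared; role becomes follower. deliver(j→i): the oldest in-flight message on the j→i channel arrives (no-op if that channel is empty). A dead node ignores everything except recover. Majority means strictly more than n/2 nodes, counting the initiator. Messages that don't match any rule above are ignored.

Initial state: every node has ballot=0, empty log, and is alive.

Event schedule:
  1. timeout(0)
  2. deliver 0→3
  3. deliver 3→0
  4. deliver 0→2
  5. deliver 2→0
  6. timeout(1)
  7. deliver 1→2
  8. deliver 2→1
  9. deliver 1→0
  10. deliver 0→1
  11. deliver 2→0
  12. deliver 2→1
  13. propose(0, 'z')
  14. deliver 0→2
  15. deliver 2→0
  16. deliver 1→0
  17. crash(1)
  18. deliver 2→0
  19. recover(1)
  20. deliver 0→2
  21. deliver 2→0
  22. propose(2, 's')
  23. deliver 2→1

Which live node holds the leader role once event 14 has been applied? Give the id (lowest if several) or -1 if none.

[1] timeout(0) → N0(cand b4 [-])
[2] deliver 0→3 → N3(foll b4 [-])
[3] deliver 3→0 → ∅
[4] deliver 0→2 → N2(foll b4 [-])
[5] deliver 2→0 → N0(lead b4 [-])
[6] timeout(1) → N1(cand b5 [-])
[7] deliver 1→2 → N2(foll b5 [-])
[8] deliver 2→1 → ∅
[9] deliver 1→0 → N0(foll b5 [-])
[10] deliver 0→1 → ∅
[11] deliver 2→0 → ∅
[12] deliver 2→1 → ∅
[13] propose(0,'z') → ∅
[14] deliver 0→2 → ∅

-1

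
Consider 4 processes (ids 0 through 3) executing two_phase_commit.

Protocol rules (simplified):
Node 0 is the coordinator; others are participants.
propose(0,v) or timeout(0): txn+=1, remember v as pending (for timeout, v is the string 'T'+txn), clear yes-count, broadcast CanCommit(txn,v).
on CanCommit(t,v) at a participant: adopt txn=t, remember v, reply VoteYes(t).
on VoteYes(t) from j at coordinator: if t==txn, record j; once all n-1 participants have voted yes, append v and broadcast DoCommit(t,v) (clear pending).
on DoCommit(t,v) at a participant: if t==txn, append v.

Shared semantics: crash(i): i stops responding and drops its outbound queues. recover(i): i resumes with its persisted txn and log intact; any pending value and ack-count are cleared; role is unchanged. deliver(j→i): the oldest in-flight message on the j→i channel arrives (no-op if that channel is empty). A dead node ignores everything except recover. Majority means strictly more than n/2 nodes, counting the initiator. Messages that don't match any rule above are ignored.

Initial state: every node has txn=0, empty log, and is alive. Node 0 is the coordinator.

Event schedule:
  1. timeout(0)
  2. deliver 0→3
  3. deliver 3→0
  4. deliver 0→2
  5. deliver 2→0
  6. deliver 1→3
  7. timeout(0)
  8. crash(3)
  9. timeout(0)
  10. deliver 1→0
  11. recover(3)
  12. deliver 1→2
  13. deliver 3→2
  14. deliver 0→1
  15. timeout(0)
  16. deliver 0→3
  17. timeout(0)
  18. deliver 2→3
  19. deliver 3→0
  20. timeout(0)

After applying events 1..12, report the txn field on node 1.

[1] timeout(0) → N0(coor t1 [-])
[2] deliver 0→3 → N3(part t1 [-])
[3] deliver 3→0 → ∅
[4] deliver 0→2 → N2(part t1 [-])
[5] deliver 2→0 → ∅
[6] deliver 1→3 → ∅
[7] timeout(0) → N0(coor t2 [-])
[8] crash(3) → N3(✗part t1 [-])
[9] timeout(0) → N0(coor t3 [-])
[10] deliver 1→0 → ∅
[11] recover(3) → N3(part t1 [-])
[12] deliver 1→2 → ∅

0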